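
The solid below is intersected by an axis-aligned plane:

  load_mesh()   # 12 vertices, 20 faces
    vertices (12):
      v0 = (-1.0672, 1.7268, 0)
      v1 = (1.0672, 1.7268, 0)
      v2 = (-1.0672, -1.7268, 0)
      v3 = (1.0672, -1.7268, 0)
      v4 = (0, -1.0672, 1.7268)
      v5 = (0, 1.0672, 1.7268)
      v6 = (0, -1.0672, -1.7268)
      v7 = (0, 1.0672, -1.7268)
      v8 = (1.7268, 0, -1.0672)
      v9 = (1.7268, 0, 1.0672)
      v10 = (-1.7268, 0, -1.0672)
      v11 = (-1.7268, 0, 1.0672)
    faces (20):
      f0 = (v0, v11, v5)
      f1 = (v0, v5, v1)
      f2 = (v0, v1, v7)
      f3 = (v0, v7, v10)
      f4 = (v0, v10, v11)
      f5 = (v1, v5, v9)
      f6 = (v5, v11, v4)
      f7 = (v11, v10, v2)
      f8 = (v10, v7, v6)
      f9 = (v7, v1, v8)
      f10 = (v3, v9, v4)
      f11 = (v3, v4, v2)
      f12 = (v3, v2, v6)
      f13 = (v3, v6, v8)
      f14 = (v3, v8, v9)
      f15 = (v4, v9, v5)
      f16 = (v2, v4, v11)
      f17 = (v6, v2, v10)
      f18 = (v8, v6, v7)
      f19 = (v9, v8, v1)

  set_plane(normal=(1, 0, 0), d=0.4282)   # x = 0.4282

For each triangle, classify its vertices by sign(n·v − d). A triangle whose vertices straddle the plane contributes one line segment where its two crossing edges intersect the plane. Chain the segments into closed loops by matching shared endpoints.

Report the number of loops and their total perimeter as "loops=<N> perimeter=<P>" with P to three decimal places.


loops=1 perimeter=10.632

Straddling triangles (10 of 20):
  (v0,v5,v1) [--+] → (0.4282, 1.33186, 1.03394)–(0.4282, 1.7268, 0)  len=1.1068
  (v0,v1,v7) [-+-] → (0.4282, 1.7268, 0)–(0.4282, 1.33186, -1.03394)  len=1.1068
  (v1,v5,v9) [+-+] → (0.4282, 1.33186, 1.03394)–(0.4282, 0.802563, 1.56324)  len=0.7485
  (v7,v1,v8) [-++] → (0.4282, 1.33186, -1.03394)–(0.4282, 0.802563, -1.56324)  len=0.7485
  (v3,v9,v4) [++-] → (0.4282, -0.802563, 1.56324)–(0.4282, -1.33186, 1.03394)  len=0.7485
  (v3,v4,v2) [+--] → (0.4282, -1.33186, 1.03394)–(0.4282, -1.7268, 0)  len=1.1068
  (v3,v2,v6) [+--] → (0.4282, -1.7268, 0)–(0.4282, -1.33186, -1.03394)  len=1.1068
  (v3,v6,v8) [+-+] → (0.4282, -1.33186, -1.03394)–(0.4282, -0.802563, -1.56324)  len=0.7485
  (v4,v9,v5) [-+-] → (0.4282, -0.802563, 1.56324)–(0.4282, 0.802563, 1.56324)  len=1.6051
  (v8,v6,v7) [+--] → (0.4282, -0.802563, -1.56324)–(0.4282, 0.802563, -1.56324)  len=1.6051

Chained into 1 loop(s):
  loop 1: 10 segments, perimeter = 10.6316
Total perimeter = 10.632


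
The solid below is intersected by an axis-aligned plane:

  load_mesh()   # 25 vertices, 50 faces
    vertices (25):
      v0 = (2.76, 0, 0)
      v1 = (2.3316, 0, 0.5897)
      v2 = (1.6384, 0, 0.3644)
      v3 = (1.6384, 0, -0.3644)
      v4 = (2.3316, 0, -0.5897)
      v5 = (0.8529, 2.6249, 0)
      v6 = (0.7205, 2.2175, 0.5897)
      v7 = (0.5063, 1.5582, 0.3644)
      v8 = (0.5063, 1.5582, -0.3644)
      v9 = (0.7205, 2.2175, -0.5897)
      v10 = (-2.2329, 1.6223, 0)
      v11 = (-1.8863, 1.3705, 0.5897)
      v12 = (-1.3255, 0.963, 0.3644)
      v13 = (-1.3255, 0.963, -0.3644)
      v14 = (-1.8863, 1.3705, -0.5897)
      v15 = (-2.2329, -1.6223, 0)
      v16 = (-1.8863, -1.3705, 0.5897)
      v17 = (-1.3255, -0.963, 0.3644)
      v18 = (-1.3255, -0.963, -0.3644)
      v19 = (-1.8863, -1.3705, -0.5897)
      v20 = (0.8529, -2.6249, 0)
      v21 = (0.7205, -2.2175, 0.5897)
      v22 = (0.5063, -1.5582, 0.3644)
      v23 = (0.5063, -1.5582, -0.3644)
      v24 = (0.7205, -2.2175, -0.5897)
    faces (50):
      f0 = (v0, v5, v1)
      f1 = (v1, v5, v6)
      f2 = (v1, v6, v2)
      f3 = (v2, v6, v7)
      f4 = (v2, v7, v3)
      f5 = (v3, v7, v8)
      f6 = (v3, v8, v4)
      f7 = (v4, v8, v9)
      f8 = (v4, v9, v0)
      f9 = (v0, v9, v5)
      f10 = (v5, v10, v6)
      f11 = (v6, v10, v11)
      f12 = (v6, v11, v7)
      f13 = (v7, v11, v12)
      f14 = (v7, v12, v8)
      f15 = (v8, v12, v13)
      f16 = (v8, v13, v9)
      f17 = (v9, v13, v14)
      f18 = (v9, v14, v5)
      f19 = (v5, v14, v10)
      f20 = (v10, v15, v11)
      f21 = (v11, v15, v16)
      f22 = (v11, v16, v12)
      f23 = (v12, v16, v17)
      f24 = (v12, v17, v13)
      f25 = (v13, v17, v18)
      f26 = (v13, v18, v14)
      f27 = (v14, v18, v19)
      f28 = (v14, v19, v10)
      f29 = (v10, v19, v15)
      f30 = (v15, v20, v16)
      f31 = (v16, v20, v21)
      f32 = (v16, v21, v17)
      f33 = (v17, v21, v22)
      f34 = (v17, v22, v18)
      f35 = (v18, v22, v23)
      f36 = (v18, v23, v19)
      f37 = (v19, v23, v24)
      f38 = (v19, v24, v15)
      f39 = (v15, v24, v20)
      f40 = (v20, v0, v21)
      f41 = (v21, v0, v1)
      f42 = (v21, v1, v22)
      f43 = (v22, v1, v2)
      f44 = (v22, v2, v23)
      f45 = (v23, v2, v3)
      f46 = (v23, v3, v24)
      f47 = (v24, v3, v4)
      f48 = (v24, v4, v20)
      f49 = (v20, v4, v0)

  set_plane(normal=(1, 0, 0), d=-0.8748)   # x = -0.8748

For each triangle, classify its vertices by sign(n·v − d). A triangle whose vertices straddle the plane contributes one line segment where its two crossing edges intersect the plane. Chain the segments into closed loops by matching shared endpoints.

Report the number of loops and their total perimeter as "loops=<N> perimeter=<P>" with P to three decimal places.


Straddling triangles (20 of 50):
  (v5,v10,v6) [+-+] → (-0.8748, 2.06356, 0)–(-0.8748, 1.896, 0.271169)  len=0.3188
  (v6,v10,v11) [+--] → (-0.8748, 1.896, 0.271169)–(-0.8748, 1.69916, 0.5897)  len=0.3744
  (v6,v11,v7) [+-+] → (-0.8748, 1.69916, 0.5897)–(-0.8748, 1.44985, 0.494452)  len=0.2669
  (v7,v11,v12) [+--] → (-0.8748, 1.44985, 0.494452)–(-0.8748, 1.10944, 0.3644)  len=0.3644
  (v7,v12,v8) [+-+] → (-0.8748, 1.10944, 0.3644)–(-0.8748, 1.10944, 0.185084)  len=0.1793
  (v8,v12,v13) [+--] → (-0.8748, 1.10944, 0.185084)–(-0.8748, 1.10944, -0.3644)  len=0.5495
  (v8,v13,v9) [+-+] → (-0.8748, 1.10944, -0.3644)–(-0.8748, 1.23935, -0.41403)  len=0.1391
  (v9,v13,v14) [+--] → (-0.8748, 1.23935, -0.41403)–(-0.8748, 1.69916, -0.5897)  len=0.4922
  (v9,v14,v5) [+-+] → (-0.8748, 1.69916, -0.5897)–(-0.8748, 1.83371, -0.371942)  len=0.2560
  (v5,v14,v10) [+--] → (-0.8748, 1.83371, -0.371942)–(-0.8748, 2.06356, 0)  len=0.4372
  (v15,v20,v16) [-+-] → (-0.8748, -2.06356, 0)–(-0.8748, -1.83371, 0.371942)  len=0.4372
  (v16,v20,v21) [-++] → (-0.8748, -1.83371, 0.371942)–(-0.8748, -1.69916, 0.5897)  len=0.2560
  (v16,v21,v17) [-+-] → (-0.8748, -1.69916, 0.5897)–(-0.8748, -1.23935, 0.41403)  len=0.4922
  (v17,v21,v22) [-++] → (-0.8748, -1.23935, 0.41403)–(-0.8748, -1.10944, 0.3644)  len=0.1391
  (v17,v22,v18) [-+-] → (-0.8748, -1.10944, 0.3644)–(-0.8748, -1.10944, -0.185084)  len=0.5495
  (v18,v22,v23) [-++] → (-0.8748, -1.10944, -0.185084)–(-0.8748, -1.10944, -0.3644)  len=0.1793
  (v18,v23,v19) [-+-] → (-0.8748, -1.10944, -0.3644)–(-0.8748, -1.44985, -0.494452)  len=0.3644
  (v19,v23,v24) [-++] → (-0.8748, -1.44985, -0.494452)–(-0.8748, -1.69916, -0.5897)  len=0.2669
  (v19,v24,v15) [-+-] → (-0.8748, -1.69916, -0.5897)–(-0.8748, -1.896, -0.271169)  len=0.3744
  (v15,v24,v20) [-++] → (-0.8748, -1.896, -0.271169)–(-0.8748, -2.06356, 0)  len=0.3188

Chained into 2 loop(s):
  loop 1: 10 segments, perimeter = 3.3778
  loop 2: 10 segments, perimeter = 3.3778
Total perimeter = 6.756

loops=2 perimeter=6.756


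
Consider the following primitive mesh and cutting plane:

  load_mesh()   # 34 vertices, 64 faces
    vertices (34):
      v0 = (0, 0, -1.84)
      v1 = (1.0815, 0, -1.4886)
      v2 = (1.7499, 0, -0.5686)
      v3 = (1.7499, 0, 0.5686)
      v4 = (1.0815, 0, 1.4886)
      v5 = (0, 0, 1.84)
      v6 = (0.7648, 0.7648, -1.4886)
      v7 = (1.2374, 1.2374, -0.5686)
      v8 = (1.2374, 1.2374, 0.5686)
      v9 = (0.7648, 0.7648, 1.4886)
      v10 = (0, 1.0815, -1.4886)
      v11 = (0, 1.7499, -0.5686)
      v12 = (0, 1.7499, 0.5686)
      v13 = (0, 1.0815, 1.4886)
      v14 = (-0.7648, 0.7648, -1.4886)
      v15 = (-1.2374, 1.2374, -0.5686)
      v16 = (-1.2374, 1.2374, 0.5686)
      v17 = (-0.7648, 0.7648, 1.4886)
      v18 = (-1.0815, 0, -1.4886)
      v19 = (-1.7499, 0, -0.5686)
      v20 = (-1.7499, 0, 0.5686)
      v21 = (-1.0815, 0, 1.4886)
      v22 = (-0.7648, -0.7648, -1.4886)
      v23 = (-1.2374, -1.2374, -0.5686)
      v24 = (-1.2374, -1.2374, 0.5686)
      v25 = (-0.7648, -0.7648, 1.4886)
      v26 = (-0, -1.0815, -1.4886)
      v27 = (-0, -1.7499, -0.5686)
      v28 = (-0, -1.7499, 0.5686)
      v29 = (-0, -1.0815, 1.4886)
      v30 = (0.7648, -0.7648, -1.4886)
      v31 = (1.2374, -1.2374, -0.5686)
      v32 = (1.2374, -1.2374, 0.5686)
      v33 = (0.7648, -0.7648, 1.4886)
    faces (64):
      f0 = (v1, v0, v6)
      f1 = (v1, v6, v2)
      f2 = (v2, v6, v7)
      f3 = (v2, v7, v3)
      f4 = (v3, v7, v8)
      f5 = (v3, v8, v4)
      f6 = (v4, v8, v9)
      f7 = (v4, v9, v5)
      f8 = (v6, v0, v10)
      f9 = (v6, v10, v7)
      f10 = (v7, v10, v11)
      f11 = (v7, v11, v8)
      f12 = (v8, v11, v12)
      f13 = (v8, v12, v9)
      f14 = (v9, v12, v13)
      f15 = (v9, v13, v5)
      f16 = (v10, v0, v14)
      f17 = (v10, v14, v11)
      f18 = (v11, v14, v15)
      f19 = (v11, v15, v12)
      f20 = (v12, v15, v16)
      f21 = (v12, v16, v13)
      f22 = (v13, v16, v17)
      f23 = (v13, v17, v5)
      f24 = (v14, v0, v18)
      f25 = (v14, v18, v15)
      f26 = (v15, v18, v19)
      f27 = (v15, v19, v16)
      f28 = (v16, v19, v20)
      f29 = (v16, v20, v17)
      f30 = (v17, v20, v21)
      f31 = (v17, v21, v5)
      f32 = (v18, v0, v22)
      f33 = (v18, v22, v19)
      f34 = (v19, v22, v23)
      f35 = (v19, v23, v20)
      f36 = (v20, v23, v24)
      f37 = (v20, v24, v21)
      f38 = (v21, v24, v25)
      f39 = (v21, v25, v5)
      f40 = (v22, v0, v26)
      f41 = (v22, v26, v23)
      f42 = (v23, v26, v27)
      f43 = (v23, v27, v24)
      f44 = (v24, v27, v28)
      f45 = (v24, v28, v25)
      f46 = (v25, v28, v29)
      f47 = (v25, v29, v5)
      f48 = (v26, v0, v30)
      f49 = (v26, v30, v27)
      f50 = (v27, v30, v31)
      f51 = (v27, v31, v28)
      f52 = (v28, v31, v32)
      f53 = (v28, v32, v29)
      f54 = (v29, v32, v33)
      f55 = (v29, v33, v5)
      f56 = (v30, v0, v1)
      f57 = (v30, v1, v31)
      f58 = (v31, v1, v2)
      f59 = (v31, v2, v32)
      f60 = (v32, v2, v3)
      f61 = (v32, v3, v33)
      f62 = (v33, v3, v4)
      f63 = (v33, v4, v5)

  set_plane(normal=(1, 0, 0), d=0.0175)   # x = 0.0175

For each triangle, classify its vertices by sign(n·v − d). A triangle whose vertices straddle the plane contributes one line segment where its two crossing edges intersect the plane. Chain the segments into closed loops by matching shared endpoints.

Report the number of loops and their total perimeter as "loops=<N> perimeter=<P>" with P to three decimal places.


Straddling triangles (20 of 64):
  (v1,v0,v6) [+-+] → (0.0175, 0, -1.83431)–(0.0175, 0.0175, -1.83196)  len=0.0177
  (v4,v9,v5) [++-] → (0.0175, 0.0175, 1.83196)–(0.0175, 0, 1.83431)  len=0.0177
  (v6,v0,v10) [+--] → (0.0175, 0.0175, -1.83196)–(0.0175, 1.07425, -1.4886)  len=1.1111
  (v6,v10,v7) [+-+] → (0.0175, 1.07425, -1.4886)–(0.0175, 1.0837, -1.47559)  len=0.0161
  (v7,v10,v11) [+--] → (0.0175, 1.0837, -1.47559)–(0.0175, 1.74265, -0.5686)  len=1.1211
  (v7,v11,v8) [+-+] → (0.0175, 1.74265, -0.5686)–(0.0175, 1.74265, -0.552517)  len=0.0161
  (v8,v11,v12) [+--] → (0.0175, 1.74265, -0.552517)–(0.0175, 1.74265, 0.5686)  len=1.1211
  (v8,v12,v9) [+-+] → (0.0175, 1.74265, 0.5686)–(0.0175, 1.72736, 0.589651)  len=0.0260
  (v9,v12,v13) [+--] → (0.0175, 1.72736, 0.589651)–(0.0175, 1.07425, 1.4886)  len=1.1112
  (v9,v13,v5) [+--] → (0.0175, 1.07425, 1.4886)–(0.0175, 0.0175, 1.83196)  len=1.1111
  (v26,v0,v30) [--+] → (0.0175, -0.0175, -1.83196)–(0.0175, -1.07425, -1.4886)  len=1.1111
  (v26,v30,v27) [-+-] → (0.0175, -1.07425, -1.4886)–(0.0175, -1.72736, -0.589651)  len=1.1112
  (v27,v30,v31) [-++] → (0.0175, -1.72736, -0.589651)–(0.0175, -1.74265, -0.5686)  len=0.0260
  (v27,v31,v28) [-+-] → (0.0175, -1.74265, -0.5686)–(0.0175, -1.74265, 0.552517)  len=1.1211
  (v28,v31,v32) [-++] → (0.0175, -1.74265, 0.552517)–(0.0175, -1.74265, 0.5686)  len=0.0161
  (v28,v32,v29) [-+-] → (0.0175, -1.74265, 0.5686)–(0.0175, -1.0837, 1.47559)  len=1.1211
  (v29,v32,v33) [-++] → (0.0175, -1.0837, 1.47559)–(0.0175, -1.07425, 1.4886)  len=0.0161
  (v29,v33,v5) [-+-] → (0.0175, -1.07425, 1.4886)–(0.0175, -0.0175, 1.83196)  len=1.1111
  (v30,v0,v1) [+-+] → (0.0175, -0.0175, -1.83196)–(0.0175, 0, -1.83431)  len=0.0177
  (v33,v4,v5) [++-] → (0.0175, 0, 1.83431)–(0.0175, -0.0175, 1.83196)  len=0.0177

Chained into 1 loop(s):
  loop 1: 20 segments, perimeter = 11.3383
Total perimeter = 11.338

loops=1 perimeter=11.338


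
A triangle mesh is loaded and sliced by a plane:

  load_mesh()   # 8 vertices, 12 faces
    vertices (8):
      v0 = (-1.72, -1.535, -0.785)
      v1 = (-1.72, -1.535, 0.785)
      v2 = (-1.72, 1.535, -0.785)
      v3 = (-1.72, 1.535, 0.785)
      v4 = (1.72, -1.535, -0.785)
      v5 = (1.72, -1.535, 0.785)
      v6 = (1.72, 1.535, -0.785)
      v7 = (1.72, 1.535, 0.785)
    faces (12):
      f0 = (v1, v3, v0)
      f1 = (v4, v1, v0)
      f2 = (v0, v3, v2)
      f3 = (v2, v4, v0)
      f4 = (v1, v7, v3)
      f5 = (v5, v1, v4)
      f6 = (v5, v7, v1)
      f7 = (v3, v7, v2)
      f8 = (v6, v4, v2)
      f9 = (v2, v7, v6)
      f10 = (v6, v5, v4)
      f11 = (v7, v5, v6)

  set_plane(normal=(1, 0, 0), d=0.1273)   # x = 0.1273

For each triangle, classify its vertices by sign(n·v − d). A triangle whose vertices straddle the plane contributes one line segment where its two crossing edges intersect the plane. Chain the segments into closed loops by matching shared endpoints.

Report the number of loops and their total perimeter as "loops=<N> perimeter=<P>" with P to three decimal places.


Straddling triangles (8 of 12):
  (v4,v1,v0) [+--] → (0.1273, -1.535, -0.0580991)–(0.1273, -1.535, -0.785)  len=0.7269
  (v2,v4,v0) [-+-] → (0.1273, -0.113608, -0.785)–(0.1273, -1.535, -0.785)  len=1.4214
  (v1,v7,v3) [-+-] → (0.1273, 0.113608, 0.785)–(0.1273, 1.535, 0.785)  len=1.4214
  (v5,v1,v4) [+-+] → (0.1273, -1.535, 0.785)–(0.1273, -1.535, -0.0580991)  len=0.8431
  (v5,v7,v1) [++-] → (0.1273, 0.113608, 0.785)–(0.1273, -1.535, 0.785)  len=1.6486
  (v3,v7,v2) [-+-] → (0.1273, 1.535, 0.785)–(0.1273, 1.535, 0.0580991)  len=0.7269
  (v6,v4,v2) [++-] → (0.1273, -0.113608, -0.785)–(0.1273, 1.535, -0.785)  len=1.6486
  (v2,v7,v6) [-++] → (0.1273, 1.535, 0.0580991)–(0.1273, 1.535, -0.785)  len=0.8431

Chained into 1 loop(s):
  loop 1: 8 segments, perimeter = 9.2800
Total perimeter = 9.280

loops=1 perimeter=9.280


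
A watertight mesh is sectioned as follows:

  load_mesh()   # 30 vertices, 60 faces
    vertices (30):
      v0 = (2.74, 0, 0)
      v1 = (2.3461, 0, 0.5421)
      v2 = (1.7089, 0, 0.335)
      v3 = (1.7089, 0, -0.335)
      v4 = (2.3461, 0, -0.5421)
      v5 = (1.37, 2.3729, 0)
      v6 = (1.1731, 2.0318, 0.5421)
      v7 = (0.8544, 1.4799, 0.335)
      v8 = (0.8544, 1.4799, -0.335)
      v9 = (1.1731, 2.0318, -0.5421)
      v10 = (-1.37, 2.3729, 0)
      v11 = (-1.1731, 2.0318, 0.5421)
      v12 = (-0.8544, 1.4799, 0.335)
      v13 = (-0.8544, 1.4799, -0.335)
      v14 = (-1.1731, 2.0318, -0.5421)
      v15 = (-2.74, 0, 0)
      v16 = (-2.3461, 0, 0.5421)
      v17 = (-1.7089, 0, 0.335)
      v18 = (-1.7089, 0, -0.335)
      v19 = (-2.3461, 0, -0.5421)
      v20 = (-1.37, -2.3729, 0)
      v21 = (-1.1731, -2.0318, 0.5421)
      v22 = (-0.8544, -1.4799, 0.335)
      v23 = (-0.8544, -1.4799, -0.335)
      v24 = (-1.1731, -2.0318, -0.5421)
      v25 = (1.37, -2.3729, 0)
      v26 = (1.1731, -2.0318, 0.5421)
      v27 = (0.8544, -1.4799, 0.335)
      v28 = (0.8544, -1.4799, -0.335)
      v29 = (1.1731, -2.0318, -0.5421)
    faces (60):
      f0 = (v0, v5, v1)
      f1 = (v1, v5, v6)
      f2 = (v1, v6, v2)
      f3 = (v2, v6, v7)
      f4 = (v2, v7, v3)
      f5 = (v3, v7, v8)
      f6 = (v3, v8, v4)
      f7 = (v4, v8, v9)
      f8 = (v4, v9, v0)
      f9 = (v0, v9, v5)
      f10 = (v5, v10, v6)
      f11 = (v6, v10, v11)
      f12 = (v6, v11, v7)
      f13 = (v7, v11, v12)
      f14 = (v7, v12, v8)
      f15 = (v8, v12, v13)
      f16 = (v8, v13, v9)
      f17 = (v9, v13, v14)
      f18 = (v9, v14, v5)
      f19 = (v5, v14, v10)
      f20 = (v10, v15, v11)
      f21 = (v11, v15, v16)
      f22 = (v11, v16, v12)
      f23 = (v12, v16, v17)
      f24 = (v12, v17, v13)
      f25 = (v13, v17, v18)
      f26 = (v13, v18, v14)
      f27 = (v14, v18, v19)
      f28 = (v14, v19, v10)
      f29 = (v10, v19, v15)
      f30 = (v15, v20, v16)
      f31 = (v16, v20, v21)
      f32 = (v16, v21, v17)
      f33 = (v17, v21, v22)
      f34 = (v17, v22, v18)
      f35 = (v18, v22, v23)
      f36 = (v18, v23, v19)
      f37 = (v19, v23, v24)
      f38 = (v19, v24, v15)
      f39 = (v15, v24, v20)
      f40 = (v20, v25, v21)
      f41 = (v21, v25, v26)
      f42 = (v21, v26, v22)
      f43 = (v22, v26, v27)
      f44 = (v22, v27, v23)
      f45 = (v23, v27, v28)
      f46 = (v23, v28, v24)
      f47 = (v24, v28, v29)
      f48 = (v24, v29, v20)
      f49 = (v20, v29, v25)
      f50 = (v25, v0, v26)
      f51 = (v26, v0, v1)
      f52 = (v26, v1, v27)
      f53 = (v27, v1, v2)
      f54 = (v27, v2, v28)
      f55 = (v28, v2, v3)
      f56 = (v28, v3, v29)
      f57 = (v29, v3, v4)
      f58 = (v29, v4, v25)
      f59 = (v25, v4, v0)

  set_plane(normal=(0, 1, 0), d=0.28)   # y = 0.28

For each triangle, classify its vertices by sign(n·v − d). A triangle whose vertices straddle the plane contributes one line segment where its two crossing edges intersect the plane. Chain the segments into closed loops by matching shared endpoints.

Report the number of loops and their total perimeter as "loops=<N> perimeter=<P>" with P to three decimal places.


Straddling triangles (20 of 60):
  (v0,v5,v1) [-+-] → (2.57834, 0.28, 0)–(2.23092, 0.28, 0.478133)  len=0.5910
  (v1,v5,v6) [-++] → (2.23092, 0.28, 0.478133)–(2.18445, 0.28, 0.5421)  len=0.0791
  (v1,v6,v2) [-+-] → (2.18445, 0.28, 0.5421)–(1.63506, 0.28, 0.36354)  len=0.5777
  (v2,v6,v7) [-++] → (1.63506, 0.28, 0.36354)–(1.54723, 0.28, 0.335)  len=0.0924
  (v2,v7,v3) [-+-] → (1.54723, 0.28, 0.335)–(1.54723, 0.28, -0.208235)  len=0.5432
  (v3,v7,v8) [-++] → (1.54723, 0.28, -0.208235)–(1.54723, 0.28, -0.335)  len=0.1268
  (v3,v8,v4) [-+-] → (1.54723, 0.28, -0.335)–(2.06387, 0.28, -0.502916)  len=0.5432
  (v4,v8,v9) [-++] → (2.06387, 0.28, -0.502916)–(2.18445, 0.28, -0.5421)  len=0.1268
  (v4,v9,v0) [-+-] → (2.18445, 0.28, -0.5421)–(2.52407, 0.28, -0.0747062)  len=0.5778
  (v0,v9,v5) [-++] → (2.52407, 0.28, -0.0747062)–(2.57834, 0.28, 0)  len=0.0923
  (v10,v15,v11) [+-+] → (-2.57834, 0.28, 0)–(-2.52407, 0.28, 0.0747062)  len=0.0923
  (v11,v15,v16) [+--] → (-2.52407, 0.28, 0.0747062)–(-2.18445, 0.28, 0.5421)  len=0.5778
  (v11,v16,v12) [+-+] → (-2.18445, 0.28, 0.5421)–(-2.06387, 0.28, 0.502916)  len=0.1268
  (v12,v16,v17) [+--] → (-2.06387, 0.28, 0.502916)–(-1.54723, 0.28, 0.335)  len=0.5432
  (v12,v17,v13) [+-+] → (-1.54723, 0.28, 0.335)–(-1.54723, 0.28, 0.208235)  len=0.1268
  (v13,v17,v18) [+--] → (-1.54723, 0.28, 0.208235)–(-1.54723, 0.28, -0.335)  len=0.5432
  (v13,v18,v14) [+-+] → (-1.54723, 0.28, -0.335)–(-1.63506, 0.28, -0.36354)  len=0.0924
  (v14,v18,v19) [+--] → (-1.63506, 0.28, -0.36354)–(-2.18445, 0.28, -0.5421)  len=0.5777
  (v14,v19,v10) [+-+] → (-2.18445, 0.28, -0.5421)–(-2.23092, 0.28, -0.478133)  len=0.0791
  (v10,v19,v15) [+--] → (-2.23092, 0.28, -0.478133)–(-2.57834, 0.28, 0)  len=0.5910

Chained into 2 loop(s):
  loop 1: 10 segments, perimeter = 3.3502
  loop 2: 10 segments, perimeter = 3.3502
Total perimeter = 6.700

loops=2 perimeter=6.700


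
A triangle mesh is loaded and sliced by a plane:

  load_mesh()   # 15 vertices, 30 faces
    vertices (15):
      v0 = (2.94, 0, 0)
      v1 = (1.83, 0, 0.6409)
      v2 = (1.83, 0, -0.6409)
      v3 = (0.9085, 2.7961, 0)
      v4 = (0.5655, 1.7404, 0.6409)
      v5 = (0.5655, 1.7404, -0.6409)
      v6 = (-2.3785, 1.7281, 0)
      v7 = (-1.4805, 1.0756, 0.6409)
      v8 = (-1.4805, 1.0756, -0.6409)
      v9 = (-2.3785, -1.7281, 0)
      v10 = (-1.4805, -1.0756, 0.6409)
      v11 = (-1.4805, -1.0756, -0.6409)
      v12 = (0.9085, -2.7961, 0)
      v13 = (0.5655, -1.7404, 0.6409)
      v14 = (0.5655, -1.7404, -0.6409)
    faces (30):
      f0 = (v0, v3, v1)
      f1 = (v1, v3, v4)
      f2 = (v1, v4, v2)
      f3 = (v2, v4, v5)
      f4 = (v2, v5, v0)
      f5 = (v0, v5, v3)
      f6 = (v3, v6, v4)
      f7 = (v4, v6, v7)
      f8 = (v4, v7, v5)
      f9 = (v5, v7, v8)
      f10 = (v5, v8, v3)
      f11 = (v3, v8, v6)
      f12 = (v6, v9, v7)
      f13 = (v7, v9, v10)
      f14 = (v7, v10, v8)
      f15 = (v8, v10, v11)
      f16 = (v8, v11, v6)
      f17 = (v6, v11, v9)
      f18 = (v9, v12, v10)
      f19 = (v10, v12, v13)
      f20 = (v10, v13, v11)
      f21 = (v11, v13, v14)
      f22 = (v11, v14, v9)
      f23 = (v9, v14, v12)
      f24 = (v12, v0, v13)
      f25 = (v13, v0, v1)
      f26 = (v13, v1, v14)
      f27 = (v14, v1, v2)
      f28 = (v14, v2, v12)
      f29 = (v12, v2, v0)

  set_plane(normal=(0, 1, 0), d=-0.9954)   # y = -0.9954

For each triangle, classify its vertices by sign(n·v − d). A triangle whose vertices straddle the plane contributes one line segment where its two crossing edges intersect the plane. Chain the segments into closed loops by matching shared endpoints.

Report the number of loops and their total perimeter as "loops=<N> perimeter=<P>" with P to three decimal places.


loops=2 perimeter=7.334

Straddling triangles (12 of 30):
  (v6,v9,v7) [+-+] → (-2.3785, -0.9954, 0)–(-2.14382, -0.9954, 0.167488)  len=0.2883
  (v7,v9,v10) [+--] → (-2.14382, -0.9954, 0.167488)–(-1.4805, -0.9954, 0.6409)  len=0.8149
  (v7,v10,v8) [+-+] → (-1.4805, -0.9954, 0.6409)–(-1.4805, -0.9954, 0.593113)  len=0.0478
  (v8,v10,v11) [+--] → (-1.4805, -0.9954, 0.593113)–(-1.4805, -0.9954, -0.6409)  len=1.2340
  (v8,v11,v6) [+-+] → (-1.4805, -0.9954, -0.6409)–(-1.50619, -0.9954, -0.622567)  len=0.0316
  (v6,v11,v9) [+--] → (-1.50619, -0.9954, -0.622567)–(-2.3785, -0.9954, 0)  len=1.0717
  (v12,v0,v13) [-+-] → (2.21679, -0.9954, 0)–(1.58193, -0.9954, 0.366555)  len=0.7331
  (v13,v0,v1) [-++] → (1.58193, -0.9954, 0.366555)–(1.10679, -0.9954, 0.6409)  len=0.5487
  (v13,v1,v14) [-+-] → (1.10679, -0.9954, 0.6409)–(1.10679, -0.9954, -0.0922095)  len=0.7331
  (v14,v1,v2) [-++] → (1.10679, -0.9954, -0.0922095)–(1.10679, -0.9954, -0.6409)  len=0.5487
  (v14,v2,v12) [-+-] → (1.10679, -0.9954, -0.6409)–(1.50195, -0.9954, -0.412742)  len=0.4563
  (v12,v2,v0) [-++] → (1.50195, -0.9954, -0.412742)–(2.21679, -0.9954, 0)  len=0.8254

Chained into 2 loop(s):
  loop 1: 6 segments, perimeter = 3.4883
  loop 2: 6 segments, perimeter = 3.8453
Total perimeter = 7.334


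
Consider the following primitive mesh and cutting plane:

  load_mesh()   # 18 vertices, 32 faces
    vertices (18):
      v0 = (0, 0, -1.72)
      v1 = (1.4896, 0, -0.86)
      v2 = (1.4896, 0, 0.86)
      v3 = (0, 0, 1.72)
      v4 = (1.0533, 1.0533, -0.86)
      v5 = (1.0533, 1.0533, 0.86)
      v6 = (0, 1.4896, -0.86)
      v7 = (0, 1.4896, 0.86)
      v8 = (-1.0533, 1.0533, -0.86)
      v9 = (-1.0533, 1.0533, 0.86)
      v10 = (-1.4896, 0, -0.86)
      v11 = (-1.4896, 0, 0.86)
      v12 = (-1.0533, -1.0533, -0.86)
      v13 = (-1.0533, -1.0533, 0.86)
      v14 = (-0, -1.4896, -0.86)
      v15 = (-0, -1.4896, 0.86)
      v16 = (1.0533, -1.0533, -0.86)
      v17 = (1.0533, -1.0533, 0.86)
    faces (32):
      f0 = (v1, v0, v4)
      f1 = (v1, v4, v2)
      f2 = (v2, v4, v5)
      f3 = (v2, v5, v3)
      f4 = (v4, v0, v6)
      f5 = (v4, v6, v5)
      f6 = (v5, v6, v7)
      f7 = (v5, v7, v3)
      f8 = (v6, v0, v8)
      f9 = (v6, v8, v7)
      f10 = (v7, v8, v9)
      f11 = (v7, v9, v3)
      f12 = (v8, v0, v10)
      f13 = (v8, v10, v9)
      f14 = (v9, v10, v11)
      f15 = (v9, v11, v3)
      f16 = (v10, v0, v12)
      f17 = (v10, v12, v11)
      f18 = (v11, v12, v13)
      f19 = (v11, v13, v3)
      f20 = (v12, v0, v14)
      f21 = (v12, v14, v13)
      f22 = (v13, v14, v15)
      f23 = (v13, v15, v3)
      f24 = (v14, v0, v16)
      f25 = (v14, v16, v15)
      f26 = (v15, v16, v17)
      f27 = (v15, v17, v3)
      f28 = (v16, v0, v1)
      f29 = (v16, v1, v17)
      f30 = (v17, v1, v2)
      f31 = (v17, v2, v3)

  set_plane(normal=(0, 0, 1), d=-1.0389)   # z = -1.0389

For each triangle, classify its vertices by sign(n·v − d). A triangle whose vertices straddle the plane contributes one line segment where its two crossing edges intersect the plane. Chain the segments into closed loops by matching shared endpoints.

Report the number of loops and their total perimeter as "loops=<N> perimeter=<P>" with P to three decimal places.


loops=1 perimeter=7.223

Straddling triangles (8 of 32):
  (v1,v0,v4) [+-+] → (1.17973, 0, -1.0389)–(0.834189, 0.834189, -1.0389)  len=0.9029
  (v4,v0,v6) [+-+] → (0.834189, 0.834189, -1.0389)–(0, 1.17973, -1.0389)  len=0.9029
  (v6,v0,v8) [+-+] → (0, 1.17973, -1.0389)–(-0.834189, 0.834189, -1.0389)  len=0.9029
  (v8,v0,v10) [+-+] → (-0.834189, 0.834189, -1.0389)–(-1.17973, 0, -1.0389)  len=0.9029
  (v10,v0,v12) [+-+] → (-1.17973, 0, -1.0389)–(-0.834189, -0.834189, -1.0389)  len=0.9029
  (v12,v0,v14) [+-+] → (-0.834189, -0.834189, -1.0389)–(0, -1.17973, -1.0389)  len=0.9029
  (v14,v0,v16) [+-+] → (0, -1.17973, -1.0389)–(0.834189, -0.834189, -1.0389)  len=0.9029
  (v16,v0,v1) [+-+] → (0.834189, -0.834189, -1.0389)–(1.17973, 0, -1.0389)  len=0.9029

Chained into 1 loop(s):
  loop 1: 8 segments, perimeter = 7.2234
Total perimeter = 7.223


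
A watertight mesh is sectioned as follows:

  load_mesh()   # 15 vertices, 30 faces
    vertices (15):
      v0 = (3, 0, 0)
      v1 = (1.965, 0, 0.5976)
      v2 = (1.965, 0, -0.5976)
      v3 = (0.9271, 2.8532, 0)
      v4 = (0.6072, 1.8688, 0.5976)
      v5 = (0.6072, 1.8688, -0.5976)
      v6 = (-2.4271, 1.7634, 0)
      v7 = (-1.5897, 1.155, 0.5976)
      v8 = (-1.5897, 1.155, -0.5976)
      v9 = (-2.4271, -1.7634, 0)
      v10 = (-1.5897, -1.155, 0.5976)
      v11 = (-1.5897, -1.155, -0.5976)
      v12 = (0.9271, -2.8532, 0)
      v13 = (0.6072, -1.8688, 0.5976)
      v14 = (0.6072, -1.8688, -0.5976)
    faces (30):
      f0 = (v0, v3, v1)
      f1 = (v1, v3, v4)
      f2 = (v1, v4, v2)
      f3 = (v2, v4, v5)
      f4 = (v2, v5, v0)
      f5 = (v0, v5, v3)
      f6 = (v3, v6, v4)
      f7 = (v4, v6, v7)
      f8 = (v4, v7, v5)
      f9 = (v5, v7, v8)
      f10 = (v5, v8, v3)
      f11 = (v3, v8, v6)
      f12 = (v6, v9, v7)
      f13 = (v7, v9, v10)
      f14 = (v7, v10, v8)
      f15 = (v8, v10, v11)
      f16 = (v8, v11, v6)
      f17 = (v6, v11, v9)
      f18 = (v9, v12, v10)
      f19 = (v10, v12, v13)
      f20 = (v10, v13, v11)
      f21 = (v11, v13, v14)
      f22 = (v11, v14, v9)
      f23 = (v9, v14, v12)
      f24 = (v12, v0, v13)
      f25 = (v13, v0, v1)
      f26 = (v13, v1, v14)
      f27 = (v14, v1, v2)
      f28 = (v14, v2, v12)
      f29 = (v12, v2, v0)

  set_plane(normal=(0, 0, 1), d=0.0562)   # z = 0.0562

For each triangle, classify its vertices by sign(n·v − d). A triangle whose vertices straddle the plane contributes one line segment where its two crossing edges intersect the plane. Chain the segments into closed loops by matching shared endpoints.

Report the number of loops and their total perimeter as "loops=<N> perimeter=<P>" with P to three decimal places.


Straddling triangles (20 of 30):
  (v0,v3,v1) [--+] → (1.02471, 2.58488, 0.0562)–(2.90267, 0, 0.0562)  len=3.1950
  (v1,v3,v4) [+-+] → (1.02471, 2.58488, 0.0562)–(0.897016, 2.76062, 0.0562)  len=0.2172
  (v1,v4,v2) [++-] → (1.22225, 1.02227, 0.0562)–(1.965, 0, 0.0562)  len=1.2636
  (v2,v4,v5) [-+-] → (1.22225, 1.02227, 0.0562)–(0.6072, 1.8688, 0.0562)  len=1.0464
  (v3,v6,v4) [--+] → (-2.14175, 1.77331, 0.0562)–(0.897016, 2.76062, 0.0562)  len=3.1951
  (v4,v6,v7) [+-+] → (-2.14175, 1.77331, 0.0562)–(-2.34835, 1.70618, 0.0562)  len=0.2172
  (v4,v7,v5) [++-] → (-0.594551, 1.47834, 0.0562)–(0.6072, 1.8688, 0.0562)  len=1.2636
  (v5,v7,v8) [-+-] → (-0.594551, 1.47834, 0.0562)–(-1.5897, 1.155, 0.0562)  len=1.0464
  (v6,v9,v7) [--+] → (-2.34835, -1.48895, 0.0562)–(-2.34835, 1.70618, 0.0562)  len=3.1951
  (v7,v9,v10) [+-+] → (-2.34835, -1.48895, 0.0562)–(-2.34835, -1.70618, 0.0562)  len=0.2172
  (v7,v10,v8) [++-] → (-1.5897, -0.108619, 0.0562)–(-1.5897, 1.155, 0.0562)  len=1.2636
  (v8,v10,v11) [-+-] → (-1.5897, -0.108619, 0.0562)–(-1.5897, -1.155, 0.0562)  len=1.0464
  (v9,v12,v10) [--+] → (0.690413, -2.6935, 0.0562)–(-2.34835, -1.70618, 0.0562)  len=3.1951
  (v10,v12,v13) [+-+] → (0.690413, -2.6935, 0.0562)–(0.897016, -2.76062, 0.0562)  len=0.2172
  (v10,v13,v11) [++-] → (-0.387949, -1.54546, 0.0562)–(-1.5897, -1.155, 0.0562)  len=1.2636
  (v11,v13,v14) [-+-] → (-0.387949, -1.54546, 0.0562)–(0.6072, -1.8688, 0.0562)  len=1.0464
  (v12,v0,v13) [--+] → (2.77497, -0.175747, 0.0562)–(0.897016, -2.76062, 0.0562)  len=3.1950
  (v13,v0,v1) [+-+] → (2.77497, -0.175747, 0.0562)–(2.90267, 0, 0.0562)  len=0.2172
  (v13,v1,v14) [++-] → (1.34995, -0.846526, 0.0562)–(0.6072, -1.8688, 0.0562)  len=1.2636
  (v14,v1,v2) [-+-] → (1.34995, -0.846526, 0.0562)–(1.965, 0, 0.0562)  len=1.0464

Chained into 2 loop(s):
  loop 1: 10 segments, perimeter = 17.0617
  loop 2: 10 segments, perimeter = 11.5499
Total perimeter = 28.612

loops=2 perimeter=28.612


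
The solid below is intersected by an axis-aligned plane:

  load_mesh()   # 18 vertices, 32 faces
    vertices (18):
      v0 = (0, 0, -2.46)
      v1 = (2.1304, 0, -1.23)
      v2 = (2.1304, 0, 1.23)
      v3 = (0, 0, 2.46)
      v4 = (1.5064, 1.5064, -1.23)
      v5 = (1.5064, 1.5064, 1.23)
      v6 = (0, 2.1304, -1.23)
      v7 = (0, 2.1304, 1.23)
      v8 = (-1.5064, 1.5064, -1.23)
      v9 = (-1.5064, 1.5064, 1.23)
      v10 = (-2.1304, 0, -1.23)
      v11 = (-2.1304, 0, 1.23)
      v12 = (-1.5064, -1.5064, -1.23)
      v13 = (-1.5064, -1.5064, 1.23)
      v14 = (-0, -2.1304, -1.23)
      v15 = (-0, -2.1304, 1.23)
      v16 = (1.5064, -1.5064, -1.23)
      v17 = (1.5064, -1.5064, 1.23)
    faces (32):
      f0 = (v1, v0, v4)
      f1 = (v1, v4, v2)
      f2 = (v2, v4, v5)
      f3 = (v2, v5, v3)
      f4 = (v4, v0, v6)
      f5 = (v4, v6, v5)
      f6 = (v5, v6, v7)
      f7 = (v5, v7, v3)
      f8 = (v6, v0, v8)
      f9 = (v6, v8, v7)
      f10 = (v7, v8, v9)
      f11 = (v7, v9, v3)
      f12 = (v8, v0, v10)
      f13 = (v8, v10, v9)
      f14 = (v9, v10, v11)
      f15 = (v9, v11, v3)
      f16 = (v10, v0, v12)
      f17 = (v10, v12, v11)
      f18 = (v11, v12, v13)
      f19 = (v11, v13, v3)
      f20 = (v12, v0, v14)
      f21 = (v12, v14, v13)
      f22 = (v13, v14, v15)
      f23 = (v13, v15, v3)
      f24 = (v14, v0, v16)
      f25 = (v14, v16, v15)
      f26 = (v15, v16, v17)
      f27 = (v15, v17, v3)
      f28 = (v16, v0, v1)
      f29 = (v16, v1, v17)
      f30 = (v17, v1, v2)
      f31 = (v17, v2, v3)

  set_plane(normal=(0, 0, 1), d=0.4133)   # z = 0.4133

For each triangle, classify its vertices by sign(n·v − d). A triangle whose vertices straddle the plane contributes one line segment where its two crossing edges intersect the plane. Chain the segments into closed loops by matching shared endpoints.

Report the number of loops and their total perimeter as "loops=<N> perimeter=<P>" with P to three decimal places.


Straddling triangles (16 of 32):
  (v1,v4,v2) [--+] → (1.92324, 0.500113, 0.4133)–(2.1304, 0, 0.4133)  len=0.5413
  (v2,v4,v5) [+-+] → (1.92324, 0.500113, 0.4133)–(1.5064, 1.5064, 0.4133)  len=1.0892
  (v4,v6,v5) [--+] → (1.00629, 1.71356, 0.4133)–(1.5064, 1.5064, 0.4133)  len=0.5413
  (v5,v6,v7) [+-+] → (1.00629, 1.71356, 0.4133)–(0, 2.1304, 0.4133)  len=1.0892
  (v6,v8,v7) [--+] → (-0.500113, 1.92324, 0.4133)–(0, 2.1304, 0.4133)  len=0.5413
  (v7,v8,v9) [+-+] → (-0.500113, 1.92324, 0.4133)–(-1.5064, 1.5064, 0.4133)  len=1.0892
  (v8,v10,v9) [--+] → (-1.71356, 1.00629, 0.4133)–(-1.5064, 1.5064, 0.4133)  len=0.5413
  (v9,v10,v11) [+-+] → (-1.71356, 1.00629, 0.4133)–(-2.1304, 0, 0.4133)  len=1.0892
  (v10,v12,v11) [--+] → (-1.92324, -0.500113, 0.4133)–(-2.1304, 0, 0.4133)  len=0.5413
  (v11,v12,v13) [+-+] → (-1.92324, -0.500113, 0.4133)–(-1.5064, -1.5064, 0.4133)  len=1.0892
  (v12,v14,v13) [--+] → (-1.00629, -1.71356, 0.4133)–(-1.5064, -1.5064, 0.4133)  len=0.5413
  (v13,v14,v15) [+-+] → (-1.00629, -1.71356, 0.4133)–(0, -2.1304, 0.4133)  len=1.0892
  (v14,v16,v15) [--+] → (0.500113, -1.92324, 0.4133)–(0, -2.1304, 0.4133)  len=0.5413
  (v15,v16,v17) [+-+] → (0.500113, -1.92324, 0.4133)–(1.5064, -1.5064, 0.4133)  len=1.0892
  (v16,v1,v17) [--+] → (1.71356, -1.00629, 0.4133)–(1.5064, -1.5064, 0.4133)  len=0.5413
  (v17,v1,v2) [+-+] → (1.71356, -1.00629, 0.4133)–(2.1304, 0, 0.4133)  len=1.0892

Chained into 1 loop(s):
  loop 1: 16 segments, perimeter = 13.0442
Total perimeter = 13.044

loops=1 perimeter=13.044


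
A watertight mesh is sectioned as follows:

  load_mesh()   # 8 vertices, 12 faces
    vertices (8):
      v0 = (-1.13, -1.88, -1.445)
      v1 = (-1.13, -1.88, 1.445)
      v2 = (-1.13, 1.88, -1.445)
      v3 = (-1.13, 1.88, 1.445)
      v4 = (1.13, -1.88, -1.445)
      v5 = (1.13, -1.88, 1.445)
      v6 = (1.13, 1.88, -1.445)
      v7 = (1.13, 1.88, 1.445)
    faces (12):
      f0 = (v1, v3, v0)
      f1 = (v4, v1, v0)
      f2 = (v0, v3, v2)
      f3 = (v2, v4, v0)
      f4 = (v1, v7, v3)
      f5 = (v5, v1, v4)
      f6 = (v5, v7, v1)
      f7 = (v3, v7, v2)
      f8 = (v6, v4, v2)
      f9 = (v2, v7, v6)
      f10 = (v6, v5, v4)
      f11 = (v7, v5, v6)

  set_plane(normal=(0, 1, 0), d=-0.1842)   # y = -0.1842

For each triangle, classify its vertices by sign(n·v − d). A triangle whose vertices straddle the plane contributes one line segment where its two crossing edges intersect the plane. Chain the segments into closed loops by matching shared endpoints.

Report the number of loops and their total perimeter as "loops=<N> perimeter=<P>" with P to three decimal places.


Straddling triangles (8 of 12):
  (v1,v3,v0) [-+-] → (-1.13, -0.1842, 1.445)–(-1.13, -0.1842, -0.141579)  len=1.5866
  (v0,v3,v2) [-++] → (-1.13, -0.1842, -0.141579)–(-1.13, -0.1842, -1.445)  len=1.3034
  (v2,v4,v0) [+--] → (0.110716, -0.1842, -1.445)–(-1.13, -0.1842, -1.445)  len=1.2407
  (v1,v7,v3) [-++] → (-0.110716, -0.1842, 1.445)–(-1.13, -0.1842, 1.445)  len=1.0193
  (v5,v7,v1) [-+-] → (1.13, -0.1842, 1.445)–(-0.110716, -0.1842, 1.445)  len=1.2407
  (v6,v4,v2) [+-+] → (1.13, -0.1842, -1.445)–(0.110716, -0.1842, -1.445)  len=1.0193
  (v6,v5,v4) [+--] → (1.13, -0.1842, 0.141579)–(1.13, -0.1842, -1.445)  len=1.5866
  (v7,v5,v6) [+-+] → (1.13, -0.1842, 1.445)–(1.13, -0.1842, 0.141579)  len=1.3034

Chained into 1 loop(s):
  loop 1: 8 segments, perimeter = 10.3000
Total perimeter = 10.300

loops=1 perimeter=10.300


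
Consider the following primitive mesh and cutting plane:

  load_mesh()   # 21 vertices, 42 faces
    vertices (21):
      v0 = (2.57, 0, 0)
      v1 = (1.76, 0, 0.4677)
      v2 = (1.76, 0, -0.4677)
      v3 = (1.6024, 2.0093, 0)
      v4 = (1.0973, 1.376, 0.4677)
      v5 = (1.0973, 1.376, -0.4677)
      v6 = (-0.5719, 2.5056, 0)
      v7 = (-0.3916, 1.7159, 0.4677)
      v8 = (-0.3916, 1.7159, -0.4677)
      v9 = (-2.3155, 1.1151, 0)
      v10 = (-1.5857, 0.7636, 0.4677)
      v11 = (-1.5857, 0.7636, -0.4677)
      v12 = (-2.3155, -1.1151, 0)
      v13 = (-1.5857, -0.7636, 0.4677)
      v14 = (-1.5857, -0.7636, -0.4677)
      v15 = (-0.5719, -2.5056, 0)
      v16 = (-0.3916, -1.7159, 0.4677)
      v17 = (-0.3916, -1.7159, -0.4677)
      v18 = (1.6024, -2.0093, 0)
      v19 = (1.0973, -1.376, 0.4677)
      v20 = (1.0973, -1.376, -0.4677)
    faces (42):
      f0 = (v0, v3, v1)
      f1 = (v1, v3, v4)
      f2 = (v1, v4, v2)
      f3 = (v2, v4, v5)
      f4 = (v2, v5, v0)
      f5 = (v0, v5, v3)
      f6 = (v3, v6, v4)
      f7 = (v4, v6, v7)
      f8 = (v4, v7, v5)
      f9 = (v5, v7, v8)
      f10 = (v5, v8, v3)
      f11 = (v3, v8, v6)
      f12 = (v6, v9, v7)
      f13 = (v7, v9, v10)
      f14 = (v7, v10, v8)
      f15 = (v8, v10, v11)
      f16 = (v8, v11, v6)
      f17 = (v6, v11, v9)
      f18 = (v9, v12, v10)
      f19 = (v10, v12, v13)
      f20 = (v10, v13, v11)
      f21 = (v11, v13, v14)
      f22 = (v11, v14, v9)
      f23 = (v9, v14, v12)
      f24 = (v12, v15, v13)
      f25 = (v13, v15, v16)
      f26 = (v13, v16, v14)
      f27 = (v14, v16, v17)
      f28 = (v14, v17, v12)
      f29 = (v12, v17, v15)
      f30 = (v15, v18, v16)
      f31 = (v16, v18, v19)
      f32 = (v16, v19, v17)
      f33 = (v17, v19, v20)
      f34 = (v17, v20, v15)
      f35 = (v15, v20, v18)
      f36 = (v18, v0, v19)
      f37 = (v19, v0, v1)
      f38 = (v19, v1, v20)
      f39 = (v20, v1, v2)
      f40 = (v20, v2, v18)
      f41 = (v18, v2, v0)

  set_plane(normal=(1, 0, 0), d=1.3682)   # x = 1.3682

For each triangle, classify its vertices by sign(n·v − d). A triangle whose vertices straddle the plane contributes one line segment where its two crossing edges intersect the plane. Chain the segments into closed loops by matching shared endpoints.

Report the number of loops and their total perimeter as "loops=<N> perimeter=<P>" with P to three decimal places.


loops=2 perimeter=7.253

Straddling triangles (16 of 42):
  (v1,v3,v4) [++-] → (1.3682, 1.71566, 0.216859)–(1.3682, 0.813516, 0.4677)  len=0.9364
  (v1,v4,v2) [+-+] → (1.3682, 0.813516, 0.4677)–(1.3682, 0.813516, 0.0853251)  len=0.3824
  (v2,v4,v5) [+--] → (1.3682, 0.813516, 0.0853251)–(1.3682, 0.813516, -0.4677)  len=0.5530
  (v2,v5,v0) [+-+] → (1.3682, 0.813516, -0.4677)–(1.3682, 1.12289, -0.381668)  len=0.3211
  (v0,v5,v3) [+-+] → (1.3682, 1.12289, -0.381668)–(1.3682, 1.71566, -0.216859)  len=0.6153
  (v3,v6,v4) [+--] → (1.3682, 2.06276, 0)–(1.3682, 1.71566, 0.216859)  len=0.4093
  (v5,v8,v3) [--+] → (1.3682, 1.97484, -0.0549325)–(1.3682, 1.71566, -0.216859)  len=0.3056
  (v3,v8,v6) [+--] → (1.3682, 1.97484, -0.0549325)–(1.3682, 2.06276, 0)  len=0.1037
  (v15,v18,v16) [-+-] → (1.3682, -2.06276, 0)–(1.3682, -1.97484, 0.0549325)  len=0.1037
  (v16,v18,v19) [-+-] → (1.3682, -1.97484, 0.0549325)–(1.3682, -1.71566, 0.216859)  len=0.3056
  (v15,v20,v18) [--+] → (1.3682, -1.71566, -0.216859)–(1.3682, -2.06276, 0)  len=0.4093
  (v18,v0,v19) [++-] → (1.3682, -1.12289, 0.381668)–(1.3682, -1.71566, 0.216859)  len=0.6153
  (v19,v0,v1) [-++] → (1.3682, -1.12289, 0.381668)–(1.3682, -0.813516, 0.4677)  len=0.3211
  (v19,v1,v20) [-+-] → (1.3682, -0.813516, 0.4677)–(1.3682, -0.813516, -0.0853251)  len=0.5530
  (v20,v1,v2) [-++] → (1.3682, -0.813516, -0.0853251)–(1.3682, -0.813516, -0.4677)  len=0.3824
  (v20,v2,v18) [-++] → (1.3682, -0.813516, -0.4677)–(1.3682, -1.71566, -0.216859)  len=0.9364

Chained into 2 loop(s):
  loop 1: 8 segments, perimeter = 3.6267
  loop 2: 8 segments, perimeter = 3.6267
Total perimeter = 7.253


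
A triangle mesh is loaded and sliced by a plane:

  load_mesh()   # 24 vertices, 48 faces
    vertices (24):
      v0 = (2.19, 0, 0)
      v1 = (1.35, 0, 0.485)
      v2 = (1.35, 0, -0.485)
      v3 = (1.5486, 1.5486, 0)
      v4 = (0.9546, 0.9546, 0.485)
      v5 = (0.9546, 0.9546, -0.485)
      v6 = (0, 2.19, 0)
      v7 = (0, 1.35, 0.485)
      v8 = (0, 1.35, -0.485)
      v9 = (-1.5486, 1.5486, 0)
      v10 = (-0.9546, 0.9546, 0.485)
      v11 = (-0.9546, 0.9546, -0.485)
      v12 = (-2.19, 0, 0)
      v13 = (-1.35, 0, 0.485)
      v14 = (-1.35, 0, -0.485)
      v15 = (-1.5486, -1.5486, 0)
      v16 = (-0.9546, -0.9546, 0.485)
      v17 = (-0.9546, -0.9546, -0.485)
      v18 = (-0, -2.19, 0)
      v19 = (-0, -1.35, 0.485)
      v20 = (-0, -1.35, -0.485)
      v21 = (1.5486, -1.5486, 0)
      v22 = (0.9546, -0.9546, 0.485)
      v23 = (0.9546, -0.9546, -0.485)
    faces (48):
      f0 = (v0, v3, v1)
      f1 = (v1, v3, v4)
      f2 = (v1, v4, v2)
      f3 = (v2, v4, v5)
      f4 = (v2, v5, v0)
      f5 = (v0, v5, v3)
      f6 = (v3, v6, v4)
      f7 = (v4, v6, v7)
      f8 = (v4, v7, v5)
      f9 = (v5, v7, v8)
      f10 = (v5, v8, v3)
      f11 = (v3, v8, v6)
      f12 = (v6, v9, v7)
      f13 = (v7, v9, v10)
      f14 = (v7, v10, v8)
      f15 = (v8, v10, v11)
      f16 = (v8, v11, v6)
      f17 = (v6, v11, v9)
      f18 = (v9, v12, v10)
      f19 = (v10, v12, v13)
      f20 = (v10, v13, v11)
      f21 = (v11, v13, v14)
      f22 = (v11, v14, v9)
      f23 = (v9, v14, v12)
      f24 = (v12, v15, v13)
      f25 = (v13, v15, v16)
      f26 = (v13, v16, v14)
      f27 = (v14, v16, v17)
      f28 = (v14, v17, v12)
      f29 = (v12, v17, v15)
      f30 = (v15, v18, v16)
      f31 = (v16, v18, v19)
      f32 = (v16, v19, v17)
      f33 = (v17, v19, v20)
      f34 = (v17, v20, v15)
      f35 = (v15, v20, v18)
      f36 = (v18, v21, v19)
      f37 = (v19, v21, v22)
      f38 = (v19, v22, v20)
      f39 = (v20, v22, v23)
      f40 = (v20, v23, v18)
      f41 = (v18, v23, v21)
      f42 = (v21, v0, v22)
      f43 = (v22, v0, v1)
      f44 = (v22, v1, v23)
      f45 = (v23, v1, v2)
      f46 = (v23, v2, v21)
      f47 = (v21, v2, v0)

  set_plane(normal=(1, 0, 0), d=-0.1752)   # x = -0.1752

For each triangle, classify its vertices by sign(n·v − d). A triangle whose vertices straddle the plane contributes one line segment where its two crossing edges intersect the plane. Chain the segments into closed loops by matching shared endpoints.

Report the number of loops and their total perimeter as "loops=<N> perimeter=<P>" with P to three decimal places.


Straddling triangles (12 of 48):
  (v6,v9,v7) [+-+] → (-0.1752, 2.11744, 0)–(-0.1752, 1.37247, 0.43013)  len=0.8602
  (v7,v9,v10) [+--] → (-0.1752, 1.37247, 0.43013)–(-0.1752, 1.27743, 0.485)  len=0.1097
  (v7,v10,v8) [+-+] → (-0.1752, 1.27743, 0.485)–(-0.1752, 1.27743, -0.306974)  len=0.7920
  (v8,v10,v11) [+--] → (-0.1752, 1.27743, -0.306974)–(-0.1752, 1.27743, -0.485)  len=0.1780
  (v8,v11,v6) [+-+] → (-0.1752, 1.27743, -0.485)–(-0.1752, 1.96326, -0.0890132)  len=0.7919
  (v6,v11,v9) [+--] → (-0.1752, 1.96326, -0.0890132)–(-0.1752, 2.11744, 0)  len=0.1780
  (v15,v18,v16) [-+-] → (-0.1752, -2.11744, 0)–(-0.1752, -1.96326, 0.0890132)  len=0.1780
  (v16,v18,v19) [-++] → (-0.1752, -1.96326, 0.0890132)–(-0.1752, -1.27743, 0.485)  len=0.7919
  (v16,v19,v17) [-+-] → (-0.1752, -1.27743, 0.485)–(-0.1752, -1.27743, 0.306974)  len=0.1780
  (v17,v19,v20) [-++] → (-0.1752, -1.27743, 0.306974)–(-0.1752, -1.27743, -0.485)  len=0.7920
  (v17,v20,v15) [-+-] → (-0.1752, -1.27743, -0.485)–(-0.1752, -1.37247, -0.43013)  len=0.1097
  (v15,v20,v18) [-++] → (-0.1752, -1.37247, -0.43013)–(-0.1752, -2.11744, 0)  len=0.8602

Chained into 2 loop(s):
  loop 1: 6 segments, perimeter = 2.9099
  loop 2: 6 segments, perimeter = 2.9099
Total perimeter = 5.820

loops=2 perimeter=5.820
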